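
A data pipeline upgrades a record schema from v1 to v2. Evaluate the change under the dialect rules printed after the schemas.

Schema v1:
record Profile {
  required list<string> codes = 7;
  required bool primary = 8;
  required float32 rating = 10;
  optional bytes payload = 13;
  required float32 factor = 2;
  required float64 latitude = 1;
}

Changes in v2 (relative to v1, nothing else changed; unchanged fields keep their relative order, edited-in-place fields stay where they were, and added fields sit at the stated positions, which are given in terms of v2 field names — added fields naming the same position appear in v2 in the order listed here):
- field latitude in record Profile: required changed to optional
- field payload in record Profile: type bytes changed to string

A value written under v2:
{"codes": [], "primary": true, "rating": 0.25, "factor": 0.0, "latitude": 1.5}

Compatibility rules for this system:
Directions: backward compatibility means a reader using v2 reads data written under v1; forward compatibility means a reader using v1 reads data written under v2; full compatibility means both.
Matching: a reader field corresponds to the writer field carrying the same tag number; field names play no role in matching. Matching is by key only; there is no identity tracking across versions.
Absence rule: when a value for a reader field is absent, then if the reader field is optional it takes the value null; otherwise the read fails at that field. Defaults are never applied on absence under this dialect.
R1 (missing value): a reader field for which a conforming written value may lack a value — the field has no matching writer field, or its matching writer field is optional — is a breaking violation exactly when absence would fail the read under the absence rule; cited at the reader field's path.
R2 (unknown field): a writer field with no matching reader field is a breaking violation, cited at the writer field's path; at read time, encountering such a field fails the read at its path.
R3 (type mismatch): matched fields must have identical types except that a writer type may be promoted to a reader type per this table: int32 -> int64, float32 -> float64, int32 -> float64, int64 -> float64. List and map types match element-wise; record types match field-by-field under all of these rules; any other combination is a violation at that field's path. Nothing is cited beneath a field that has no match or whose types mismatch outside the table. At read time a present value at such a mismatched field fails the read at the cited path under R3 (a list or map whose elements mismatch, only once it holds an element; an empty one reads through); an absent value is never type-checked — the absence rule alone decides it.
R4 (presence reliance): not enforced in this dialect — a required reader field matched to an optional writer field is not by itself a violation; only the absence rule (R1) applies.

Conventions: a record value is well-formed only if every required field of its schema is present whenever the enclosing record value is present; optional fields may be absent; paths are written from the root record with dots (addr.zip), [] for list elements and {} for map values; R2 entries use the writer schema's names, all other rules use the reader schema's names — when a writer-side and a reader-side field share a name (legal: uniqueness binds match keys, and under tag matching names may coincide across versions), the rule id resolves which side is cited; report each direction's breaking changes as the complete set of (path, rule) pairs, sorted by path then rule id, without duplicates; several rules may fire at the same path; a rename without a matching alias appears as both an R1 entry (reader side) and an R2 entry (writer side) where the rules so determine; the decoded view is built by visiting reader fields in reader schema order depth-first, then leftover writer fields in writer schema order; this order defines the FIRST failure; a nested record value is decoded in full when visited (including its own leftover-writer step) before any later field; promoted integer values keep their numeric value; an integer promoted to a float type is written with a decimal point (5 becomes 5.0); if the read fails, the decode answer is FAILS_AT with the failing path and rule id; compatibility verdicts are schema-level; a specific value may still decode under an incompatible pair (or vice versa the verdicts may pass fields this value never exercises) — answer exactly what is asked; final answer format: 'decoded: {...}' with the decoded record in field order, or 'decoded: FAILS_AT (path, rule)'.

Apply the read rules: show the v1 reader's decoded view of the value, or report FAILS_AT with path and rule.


arrows below run writer -> reader for Profile
decode (reader v1):
  codes := []
  primary := true
  rating := 0.25
  payload := null (absent, optional -> null)
  factor := 0.0
  latitude := 1.5
  => decoded: {"codes": [], "primary": true, "rating": 0.25, "payload": null, "factor": 0.0, "latitude": 1.5}
ruling out the remaining Profile differences:
  field latitude in record Profile: required changed to optional -> changes Profile's schema-level verdicts only — the decode of this value is the same
  field payload in record Profile: type bytes changed to string -> changes Profile's schema-level verdicts only — the decode of this value is the same

decoded: {"codes": [], "primary": true, "rating": 0.25, "payload": null, "factor": 0.0, "latitude": 1.5}


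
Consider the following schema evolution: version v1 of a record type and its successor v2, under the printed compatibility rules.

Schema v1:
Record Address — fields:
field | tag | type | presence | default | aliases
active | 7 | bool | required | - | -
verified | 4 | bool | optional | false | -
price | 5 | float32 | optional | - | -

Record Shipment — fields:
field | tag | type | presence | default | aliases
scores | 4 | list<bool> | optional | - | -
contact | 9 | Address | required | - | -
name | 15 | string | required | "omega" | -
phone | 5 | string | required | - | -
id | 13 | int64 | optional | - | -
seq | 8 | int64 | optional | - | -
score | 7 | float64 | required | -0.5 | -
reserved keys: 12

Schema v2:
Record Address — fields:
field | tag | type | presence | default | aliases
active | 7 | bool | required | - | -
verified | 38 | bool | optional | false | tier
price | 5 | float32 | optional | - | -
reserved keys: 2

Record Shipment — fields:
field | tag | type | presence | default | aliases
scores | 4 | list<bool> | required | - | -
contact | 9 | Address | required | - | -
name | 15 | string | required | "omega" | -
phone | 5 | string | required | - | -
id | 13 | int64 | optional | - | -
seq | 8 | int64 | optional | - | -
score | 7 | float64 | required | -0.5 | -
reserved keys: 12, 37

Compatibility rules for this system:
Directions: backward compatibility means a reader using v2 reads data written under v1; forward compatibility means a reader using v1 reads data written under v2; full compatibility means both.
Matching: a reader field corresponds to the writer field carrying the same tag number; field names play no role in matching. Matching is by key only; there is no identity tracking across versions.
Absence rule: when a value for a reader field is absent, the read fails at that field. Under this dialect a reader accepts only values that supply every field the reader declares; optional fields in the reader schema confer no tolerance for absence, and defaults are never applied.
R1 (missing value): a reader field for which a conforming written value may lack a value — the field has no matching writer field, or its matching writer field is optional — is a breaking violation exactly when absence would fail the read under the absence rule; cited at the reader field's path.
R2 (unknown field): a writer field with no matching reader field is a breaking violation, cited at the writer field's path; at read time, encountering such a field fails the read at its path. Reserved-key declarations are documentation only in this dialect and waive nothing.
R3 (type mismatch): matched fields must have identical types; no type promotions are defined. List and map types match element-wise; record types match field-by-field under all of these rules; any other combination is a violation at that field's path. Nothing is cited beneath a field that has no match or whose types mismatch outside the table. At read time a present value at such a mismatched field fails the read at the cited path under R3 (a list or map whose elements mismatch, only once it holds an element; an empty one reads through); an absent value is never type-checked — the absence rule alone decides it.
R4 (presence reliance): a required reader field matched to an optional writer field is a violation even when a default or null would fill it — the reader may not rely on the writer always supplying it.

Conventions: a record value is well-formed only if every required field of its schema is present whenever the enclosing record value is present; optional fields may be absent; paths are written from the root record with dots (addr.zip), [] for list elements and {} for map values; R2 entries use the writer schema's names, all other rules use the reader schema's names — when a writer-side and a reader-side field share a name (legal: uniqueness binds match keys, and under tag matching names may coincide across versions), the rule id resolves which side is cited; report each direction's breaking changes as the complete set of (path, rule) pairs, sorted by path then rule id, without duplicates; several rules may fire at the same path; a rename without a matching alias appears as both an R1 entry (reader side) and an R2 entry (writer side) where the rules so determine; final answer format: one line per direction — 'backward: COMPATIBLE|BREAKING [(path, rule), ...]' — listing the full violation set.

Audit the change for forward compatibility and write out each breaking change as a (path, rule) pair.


each type pair in Shipment: writer, then reader
forward analysis of Shipment with v1 as reader and v2 as writer:
  list<bool> -> list<bool>, writer required: scores aligns to scores
  Address -> Address, writer required: contact aligns to contact
  string -> string, writer required: name aligns to name
  string -> string, writer required: phone aligns to phone
  int64 -> int64, writer optional: id aligns to id
  int64 -> int64, writer optional: seq aligns to seq
  float64 -> float64, writer required: score aligns to score
  bool -> bool, writer required: contact.active aligns to contact.active
  contact.verified: no writer match
  float32 -> float32, writer optional: contact.price aligns to contact.price
  leftover writer field: contact.verified
  R1 fires at contact.price
  R1 fires at contact.verified
  R2 fires at contact.verified
  R1 fires at id
  R1 fires at seq
  forward on Shipment therefore BREAKING (5)

forward: BREAKING [(contact.price, R1), (contact.verified, R1), (contact.verified, R2), (id, R1), (seq, R1)]


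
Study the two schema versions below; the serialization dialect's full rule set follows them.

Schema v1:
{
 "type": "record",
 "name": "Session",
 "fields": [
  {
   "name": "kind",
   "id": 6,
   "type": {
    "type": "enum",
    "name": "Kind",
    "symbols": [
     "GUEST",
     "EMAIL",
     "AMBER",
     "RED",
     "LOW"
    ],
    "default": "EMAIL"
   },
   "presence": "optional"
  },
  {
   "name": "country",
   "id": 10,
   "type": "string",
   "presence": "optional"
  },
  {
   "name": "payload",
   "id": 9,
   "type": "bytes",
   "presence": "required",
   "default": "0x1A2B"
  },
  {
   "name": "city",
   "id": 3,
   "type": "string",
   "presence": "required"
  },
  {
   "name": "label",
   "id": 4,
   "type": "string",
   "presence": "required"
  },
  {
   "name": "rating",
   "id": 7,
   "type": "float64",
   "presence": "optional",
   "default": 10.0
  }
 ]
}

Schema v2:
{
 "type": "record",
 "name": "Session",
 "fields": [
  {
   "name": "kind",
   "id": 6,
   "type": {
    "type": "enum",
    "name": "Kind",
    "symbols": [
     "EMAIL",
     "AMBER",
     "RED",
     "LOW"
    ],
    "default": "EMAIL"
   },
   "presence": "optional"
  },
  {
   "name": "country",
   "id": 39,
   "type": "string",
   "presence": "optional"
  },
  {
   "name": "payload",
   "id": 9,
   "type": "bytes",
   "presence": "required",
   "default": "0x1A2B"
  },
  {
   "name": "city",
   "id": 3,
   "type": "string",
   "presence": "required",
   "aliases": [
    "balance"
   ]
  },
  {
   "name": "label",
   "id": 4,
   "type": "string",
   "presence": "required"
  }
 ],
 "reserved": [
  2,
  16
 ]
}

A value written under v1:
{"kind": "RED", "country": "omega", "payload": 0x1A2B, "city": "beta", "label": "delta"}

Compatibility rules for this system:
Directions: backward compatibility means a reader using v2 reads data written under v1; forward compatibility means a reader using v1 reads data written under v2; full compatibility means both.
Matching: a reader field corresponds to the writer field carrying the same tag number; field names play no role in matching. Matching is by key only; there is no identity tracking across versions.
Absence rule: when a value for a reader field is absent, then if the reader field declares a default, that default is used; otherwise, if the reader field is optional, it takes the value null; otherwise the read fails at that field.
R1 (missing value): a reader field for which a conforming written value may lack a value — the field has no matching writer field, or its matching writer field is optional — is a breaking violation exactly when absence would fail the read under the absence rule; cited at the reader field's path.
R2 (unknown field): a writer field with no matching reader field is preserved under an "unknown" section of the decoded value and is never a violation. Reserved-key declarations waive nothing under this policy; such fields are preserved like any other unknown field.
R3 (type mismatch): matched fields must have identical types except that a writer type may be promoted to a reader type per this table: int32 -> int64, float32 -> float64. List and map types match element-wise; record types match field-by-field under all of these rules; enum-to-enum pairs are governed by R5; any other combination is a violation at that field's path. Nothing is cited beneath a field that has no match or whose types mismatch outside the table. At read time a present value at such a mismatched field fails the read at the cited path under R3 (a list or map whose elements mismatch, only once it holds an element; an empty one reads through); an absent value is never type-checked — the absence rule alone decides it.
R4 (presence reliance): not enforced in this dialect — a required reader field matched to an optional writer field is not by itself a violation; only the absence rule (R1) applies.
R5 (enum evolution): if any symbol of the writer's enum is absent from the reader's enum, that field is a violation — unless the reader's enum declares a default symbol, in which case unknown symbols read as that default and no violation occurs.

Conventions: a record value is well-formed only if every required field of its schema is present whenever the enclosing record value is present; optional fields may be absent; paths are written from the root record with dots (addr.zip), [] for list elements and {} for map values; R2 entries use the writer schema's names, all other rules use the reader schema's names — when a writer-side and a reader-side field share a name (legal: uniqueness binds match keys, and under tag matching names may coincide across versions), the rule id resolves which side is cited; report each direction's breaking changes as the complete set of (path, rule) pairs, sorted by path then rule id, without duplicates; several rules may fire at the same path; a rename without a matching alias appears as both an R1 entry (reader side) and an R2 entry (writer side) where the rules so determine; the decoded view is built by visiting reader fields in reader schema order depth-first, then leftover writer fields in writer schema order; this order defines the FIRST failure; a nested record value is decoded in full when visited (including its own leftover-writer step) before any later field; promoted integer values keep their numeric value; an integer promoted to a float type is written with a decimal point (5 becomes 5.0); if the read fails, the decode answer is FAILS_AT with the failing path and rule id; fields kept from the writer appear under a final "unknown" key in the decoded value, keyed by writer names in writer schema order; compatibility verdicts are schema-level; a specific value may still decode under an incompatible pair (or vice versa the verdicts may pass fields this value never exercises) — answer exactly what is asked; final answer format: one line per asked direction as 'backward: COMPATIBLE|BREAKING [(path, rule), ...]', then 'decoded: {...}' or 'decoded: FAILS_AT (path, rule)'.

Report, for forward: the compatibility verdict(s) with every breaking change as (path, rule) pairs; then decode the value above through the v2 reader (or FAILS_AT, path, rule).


arrows below run writer -> reader for Session
forward on Session — v1 reading data written by v2:
  kind: paired with writer kind (Kind -> Kind; writer optional)
  country: no writer match
  payload: paired with writer payload (bytes -> bytes; writer required)
  city: paired with writer city (string -> string; writer required)
  label: paired with writer label (string -> string; writer required)
  rating: no writer match
  writer field country has no reader counterpart
  => no violations; forward on Session: COMPATIBLE
migrating the Session value to v2:
  kind := "RED"
  country := null (missing; optional => null)
  payload := 0x1A2B
  city := "beta"
  label := "delta"
  writer country: kept under "unknown"
  => decoded: {"kind": "RED", "country": null, "payload": 0x1A2B, "city": "beta", "label": "delta", "unknown": {"country": "omega"}}
the other Session changes do not affect what is asked:
  enum Kind (field kind in record Session): symbol GUEST removed -> fires no rule on Session, leaving the asked answer as it is

forward: COMPATIBLE []; decoded: {"kind": "RED", "country": null, "payload": 0x1A2B, "city": "beta", "label": "delta", "unknown": {"country": "omega"}}


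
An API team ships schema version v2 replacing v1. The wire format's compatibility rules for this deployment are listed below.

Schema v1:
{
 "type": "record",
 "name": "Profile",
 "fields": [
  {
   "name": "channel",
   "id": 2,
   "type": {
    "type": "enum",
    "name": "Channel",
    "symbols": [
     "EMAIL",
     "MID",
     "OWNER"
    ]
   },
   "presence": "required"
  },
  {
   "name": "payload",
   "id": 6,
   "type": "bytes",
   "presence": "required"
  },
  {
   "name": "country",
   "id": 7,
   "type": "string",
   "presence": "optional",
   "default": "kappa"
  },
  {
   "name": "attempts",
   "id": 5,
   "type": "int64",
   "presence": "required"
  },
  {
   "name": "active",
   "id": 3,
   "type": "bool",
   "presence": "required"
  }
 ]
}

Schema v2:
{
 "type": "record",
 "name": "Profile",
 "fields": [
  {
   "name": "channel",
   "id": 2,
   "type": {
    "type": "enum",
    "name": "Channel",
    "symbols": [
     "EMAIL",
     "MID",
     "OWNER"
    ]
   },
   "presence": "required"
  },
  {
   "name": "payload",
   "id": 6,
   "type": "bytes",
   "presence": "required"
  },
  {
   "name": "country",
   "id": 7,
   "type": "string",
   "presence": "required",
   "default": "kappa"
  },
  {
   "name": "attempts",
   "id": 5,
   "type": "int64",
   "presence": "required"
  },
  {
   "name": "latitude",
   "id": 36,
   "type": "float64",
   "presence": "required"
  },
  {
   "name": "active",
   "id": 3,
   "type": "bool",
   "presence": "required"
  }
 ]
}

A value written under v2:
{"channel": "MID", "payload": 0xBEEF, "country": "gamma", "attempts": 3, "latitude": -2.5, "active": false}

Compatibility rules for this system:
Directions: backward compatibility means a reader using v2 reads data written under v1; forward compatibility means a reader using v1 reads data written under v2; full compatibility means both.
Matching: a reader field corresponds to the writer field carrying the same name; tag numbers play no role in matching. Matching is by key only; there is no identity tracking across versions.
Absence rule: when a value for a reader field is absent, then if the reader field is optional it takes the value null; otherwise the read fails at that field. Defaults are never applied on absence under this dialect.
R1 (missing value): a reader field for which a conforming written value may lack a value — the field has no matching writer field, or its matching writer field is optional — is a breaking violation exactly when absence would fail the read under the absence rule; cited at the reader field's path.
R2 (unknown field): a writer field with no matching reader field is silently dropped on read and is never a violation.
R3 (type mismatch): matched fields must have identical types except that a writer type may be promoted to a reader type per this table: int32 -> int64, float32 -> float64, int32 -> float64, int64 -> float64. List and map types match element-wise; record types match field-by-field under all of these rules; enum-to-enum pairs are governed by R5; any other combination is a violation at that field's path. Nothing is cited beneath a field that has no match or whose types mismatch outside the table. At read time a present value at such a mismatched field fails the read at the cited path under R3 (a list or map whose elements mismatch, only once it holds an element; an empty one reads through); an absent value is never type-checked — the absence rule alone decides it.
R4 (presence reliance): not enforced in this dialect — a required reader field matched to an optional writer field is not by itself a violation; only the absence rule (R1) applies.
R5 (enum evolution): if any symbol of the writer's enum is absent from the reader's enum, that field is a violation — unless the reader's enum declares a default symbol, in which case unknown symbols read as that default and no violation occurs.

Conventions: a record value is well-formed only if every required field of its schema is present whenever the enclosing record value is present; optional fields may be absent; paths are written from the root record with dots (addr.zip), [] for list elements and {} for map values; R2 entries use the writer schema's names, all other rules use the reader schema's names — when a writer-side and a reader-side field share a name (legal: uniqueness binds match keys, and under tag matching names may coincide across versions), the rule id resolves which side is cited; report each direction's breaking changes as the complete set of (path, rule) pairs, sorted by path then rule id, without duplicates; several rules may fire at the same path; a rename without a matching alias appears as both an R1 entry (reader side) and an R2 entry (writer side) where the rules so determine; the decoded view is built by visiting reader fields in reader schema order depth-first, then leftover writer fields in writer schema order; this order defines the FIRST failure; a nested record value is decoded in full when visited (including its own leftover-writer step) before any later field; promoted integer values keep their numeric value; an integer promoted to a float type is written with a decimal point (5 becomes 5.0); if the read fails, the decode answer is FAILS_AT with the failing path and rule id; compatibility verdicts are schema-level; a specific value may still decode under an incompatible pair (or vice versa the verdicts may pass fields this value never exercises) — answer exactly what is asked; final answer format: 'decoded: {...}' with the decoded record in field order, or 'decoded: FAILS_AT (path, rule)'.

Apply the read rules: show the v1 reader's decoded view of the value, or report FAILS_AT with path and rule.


the writer's type comes first in each Profile pair
decode (reader v1):
  channel := "MID"
  payload := 0xBEEF
  country := "gamma"
  attempts := 3
  active := false
  writer latitude: unknown -> dropped
  => decoded: {"channel": "MID", "payload": 0xBEEF, "country": "gamma", "attempts": 3, "active": false}
the other Profile changes do not affect what is asked:
  added field latitude to record Profile: required float64, tag 36 (in v2 it sits immediately before active) -> affects the rule determinations only; this particular Profile value decodes identically
  field country in record Profile: optional changed to required -> affects the rule determinations only; this particular Profile value decodes identically

decoded: {"channel": "MID", "payload": 0xBEEF, "country": "gamma", "attempts": 3, "active": false}


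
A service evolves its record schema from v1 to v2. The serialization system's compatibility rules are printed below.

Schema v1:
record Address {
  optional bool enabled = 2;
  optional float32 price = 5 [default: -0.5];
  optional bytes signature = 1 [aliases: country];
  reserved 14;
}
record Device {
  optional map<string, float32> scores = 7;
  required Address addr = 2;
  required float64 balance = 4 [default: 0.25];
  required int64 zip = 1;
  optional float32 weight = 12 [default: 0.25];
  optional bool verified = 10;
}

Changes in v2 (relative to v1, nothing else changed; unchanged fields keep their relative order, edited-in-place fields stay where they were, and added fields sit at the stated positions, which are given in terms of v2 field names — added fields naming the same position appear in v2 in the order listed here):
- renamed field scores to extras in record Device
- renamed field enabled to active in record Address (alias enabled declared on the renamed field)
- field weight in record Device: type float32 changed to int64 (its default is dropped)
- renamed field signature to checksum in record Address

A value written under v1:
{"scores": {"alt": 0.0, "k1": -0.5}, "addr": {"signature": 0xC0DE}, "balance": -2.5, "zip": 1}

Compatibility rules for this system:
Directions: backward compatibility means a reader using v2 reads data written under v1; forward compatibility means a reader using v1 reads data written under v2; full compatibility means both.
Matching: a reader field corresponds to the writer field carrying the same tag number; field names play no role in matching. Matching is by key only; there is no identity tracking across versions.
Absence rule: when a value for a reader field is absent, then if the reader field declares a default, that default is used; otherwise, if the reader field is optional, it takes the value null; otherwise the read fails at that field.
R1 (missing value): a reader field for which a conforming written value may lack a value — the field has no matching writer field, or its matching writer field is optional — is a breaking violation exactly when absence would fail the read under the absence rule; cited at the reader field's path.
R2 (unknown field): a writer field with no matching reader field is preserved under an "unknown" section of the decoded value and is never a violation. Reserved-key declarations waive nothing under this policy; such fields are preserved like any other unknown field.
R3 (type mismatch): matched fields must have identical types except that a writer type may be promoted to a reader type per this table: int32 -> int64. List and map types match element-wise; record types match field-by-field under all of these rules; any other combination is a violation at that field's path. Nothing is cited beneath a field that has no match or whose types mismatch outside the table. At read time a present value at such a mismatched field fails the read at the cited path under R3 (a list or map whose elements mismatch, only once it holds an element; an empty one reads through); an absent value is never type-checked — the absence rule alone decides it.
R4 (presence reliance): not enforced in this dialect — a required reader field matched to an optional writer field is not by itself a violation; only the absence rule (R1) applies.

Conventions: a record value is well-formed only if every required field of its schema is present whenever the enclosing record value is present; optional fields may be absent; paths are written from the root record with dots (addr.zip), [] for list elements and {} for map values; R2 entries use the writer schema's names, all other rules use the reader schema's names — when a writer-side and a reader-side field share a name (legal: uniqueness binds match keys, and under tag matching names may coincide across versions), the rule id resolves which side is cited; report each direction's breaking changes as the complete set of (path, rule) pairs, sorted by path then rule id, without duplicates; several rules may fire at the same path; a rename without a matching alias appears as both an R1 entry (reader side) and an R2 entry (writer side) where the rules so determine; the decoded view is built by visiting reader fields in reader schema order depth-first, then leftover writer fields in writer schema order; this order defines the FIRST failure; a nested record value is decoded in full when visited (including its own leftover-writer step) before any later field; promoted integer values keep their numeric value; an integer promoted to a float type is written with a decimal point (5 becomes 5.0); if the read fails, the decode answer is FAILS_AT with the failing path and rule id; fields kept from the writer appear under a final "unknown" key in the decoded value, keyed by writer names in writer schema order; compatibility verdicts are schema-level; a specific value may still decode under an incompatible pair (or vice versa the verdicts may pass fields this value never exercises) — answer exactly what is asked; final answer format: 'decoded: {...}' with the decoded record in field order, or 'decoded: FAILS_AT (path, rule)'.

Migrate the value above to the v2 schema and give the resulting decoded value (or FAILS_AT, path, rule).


decoded: {"extras": {"alt": 0.0, "k1": -0.5}, "addr": {"active": null, "price": -0.5, "checksum": 0xC0DE}, "balance": -2.5, "zip": 1, "weight": null, "verified": null}

in Device below, arrows point writer -> reader
decode (reader v2):
  extras := {"alt": 0.0, "k1": -0.5} (from writer scores)
  addr.active := null (not supplied -> null)
  addr.price := -0.5 (no value, default fills)
  addr.checksum := 0xC0DE (from writer signature)
  balance := -2.5
  zip := 1
  weight := null (not supplied -> null)
  verified := null (not supplied -> null)
  => decoded: {"extras": {"alt": 0.0, "k1": -0.5}, "addr": {"active": null, "price": -0.5, "checksum": 0xC0DE}, "balance": -2.5, "zip": 1, "weight": null, "verified": null}


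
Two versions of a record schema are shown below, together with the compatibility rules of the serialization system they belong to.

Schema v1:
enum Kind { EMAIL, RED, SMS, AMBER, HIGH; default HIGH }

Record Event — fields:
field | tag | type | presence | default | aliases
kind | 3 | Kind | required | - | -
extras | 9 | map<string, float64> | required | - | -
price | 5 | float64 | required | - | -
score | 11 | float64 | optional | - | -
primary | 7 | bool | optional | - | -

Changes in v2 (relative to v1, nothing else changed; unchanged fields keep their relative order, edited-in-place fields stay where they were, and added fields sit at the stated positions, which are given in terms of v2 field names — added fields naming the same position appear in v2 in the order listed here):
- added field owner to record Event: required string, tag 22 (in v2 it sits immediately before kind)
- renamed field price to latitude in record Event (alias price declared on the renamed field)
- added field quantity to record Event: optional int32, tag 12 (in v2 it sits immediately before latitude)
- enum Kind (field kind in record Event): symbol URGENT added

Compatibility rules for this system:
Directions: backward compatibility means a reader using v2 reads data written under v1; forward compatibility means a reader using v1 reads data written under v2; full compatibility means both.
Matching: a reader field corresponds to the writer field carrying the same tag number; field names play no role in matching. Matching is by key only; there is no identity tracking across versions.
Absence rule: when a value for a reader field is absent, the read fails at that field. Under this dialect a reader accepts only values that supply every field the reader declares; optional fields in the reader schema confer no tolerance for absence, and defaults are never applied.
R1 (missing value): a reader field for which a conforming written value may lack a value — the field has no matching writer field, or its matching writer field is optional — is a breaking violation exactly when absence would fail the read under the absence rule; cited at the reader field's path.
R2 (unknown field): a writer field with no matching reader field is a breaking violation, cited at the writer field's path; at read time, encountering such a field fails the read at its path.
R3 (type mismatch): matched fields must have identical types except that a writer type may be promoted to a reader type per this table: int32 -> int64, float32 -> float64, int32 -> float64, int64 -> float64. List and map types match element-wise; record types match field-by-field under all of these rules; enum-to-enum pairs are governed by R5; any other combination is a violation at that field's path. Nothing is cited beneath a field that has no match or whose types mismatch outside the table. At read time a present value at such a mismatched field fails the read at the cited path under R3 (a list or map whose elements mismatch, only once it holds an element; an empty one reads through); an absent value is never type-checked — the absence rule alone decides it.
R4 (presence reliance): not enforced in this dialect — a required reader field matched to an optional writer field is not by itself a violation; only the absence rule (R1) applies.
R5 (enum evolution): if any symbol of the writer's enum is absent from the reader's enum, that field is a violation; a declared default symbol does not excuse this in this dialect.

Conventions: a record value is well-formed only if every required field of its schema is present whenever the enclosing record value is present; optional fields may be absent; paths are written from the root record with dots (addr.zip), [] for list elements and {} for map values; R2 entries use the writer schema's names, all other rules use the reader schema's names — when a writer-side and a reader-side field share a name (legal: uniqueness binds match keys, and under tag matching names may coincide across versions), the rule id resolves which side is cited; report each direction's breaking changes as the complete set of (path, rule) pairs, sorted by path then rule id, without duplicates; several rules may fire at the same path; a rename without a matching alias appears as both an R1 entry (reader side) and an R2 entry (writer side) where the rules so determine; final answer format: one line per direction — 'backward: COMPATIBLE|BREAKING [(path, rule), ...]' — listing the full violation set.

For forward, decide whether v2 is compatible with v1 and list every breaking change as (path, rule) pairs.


the writer's type comes first in each Event pair
forward analysis of Event with v1 as reader and v2 as writer:
  kind <- kind (Kind -> Kind, writer required)
  extras <- extras (map<string, float64> -> map<string, float64>, writer required)
  price <- latitude (float64 -> float64, writer required)
  score <- score (float64 -> float64, writer optional)
  primary <- primary (bool -> bool, writer optional)
  writer field owner has no reader counterpart
  writer field quantity has no reader counterpart
  rule R5 violated at kind
  rule R2 violated at owner
  rule R1 violated at primary
  rule R2 violated at quantity
  rule R1 violated at score
  => forward verdict for Event: BREAKING, 5 violation(s)
remaining Event differences; none change what is asked:
  renamed field price to latitude in record Event (alias price declared on the renamed field) -> triggers nothing under Event's printed rules — same verdict

forward: BREAKING [(kind, R5), (owner, R2), (primary, R1), (quantity, R2), (score, R1)]


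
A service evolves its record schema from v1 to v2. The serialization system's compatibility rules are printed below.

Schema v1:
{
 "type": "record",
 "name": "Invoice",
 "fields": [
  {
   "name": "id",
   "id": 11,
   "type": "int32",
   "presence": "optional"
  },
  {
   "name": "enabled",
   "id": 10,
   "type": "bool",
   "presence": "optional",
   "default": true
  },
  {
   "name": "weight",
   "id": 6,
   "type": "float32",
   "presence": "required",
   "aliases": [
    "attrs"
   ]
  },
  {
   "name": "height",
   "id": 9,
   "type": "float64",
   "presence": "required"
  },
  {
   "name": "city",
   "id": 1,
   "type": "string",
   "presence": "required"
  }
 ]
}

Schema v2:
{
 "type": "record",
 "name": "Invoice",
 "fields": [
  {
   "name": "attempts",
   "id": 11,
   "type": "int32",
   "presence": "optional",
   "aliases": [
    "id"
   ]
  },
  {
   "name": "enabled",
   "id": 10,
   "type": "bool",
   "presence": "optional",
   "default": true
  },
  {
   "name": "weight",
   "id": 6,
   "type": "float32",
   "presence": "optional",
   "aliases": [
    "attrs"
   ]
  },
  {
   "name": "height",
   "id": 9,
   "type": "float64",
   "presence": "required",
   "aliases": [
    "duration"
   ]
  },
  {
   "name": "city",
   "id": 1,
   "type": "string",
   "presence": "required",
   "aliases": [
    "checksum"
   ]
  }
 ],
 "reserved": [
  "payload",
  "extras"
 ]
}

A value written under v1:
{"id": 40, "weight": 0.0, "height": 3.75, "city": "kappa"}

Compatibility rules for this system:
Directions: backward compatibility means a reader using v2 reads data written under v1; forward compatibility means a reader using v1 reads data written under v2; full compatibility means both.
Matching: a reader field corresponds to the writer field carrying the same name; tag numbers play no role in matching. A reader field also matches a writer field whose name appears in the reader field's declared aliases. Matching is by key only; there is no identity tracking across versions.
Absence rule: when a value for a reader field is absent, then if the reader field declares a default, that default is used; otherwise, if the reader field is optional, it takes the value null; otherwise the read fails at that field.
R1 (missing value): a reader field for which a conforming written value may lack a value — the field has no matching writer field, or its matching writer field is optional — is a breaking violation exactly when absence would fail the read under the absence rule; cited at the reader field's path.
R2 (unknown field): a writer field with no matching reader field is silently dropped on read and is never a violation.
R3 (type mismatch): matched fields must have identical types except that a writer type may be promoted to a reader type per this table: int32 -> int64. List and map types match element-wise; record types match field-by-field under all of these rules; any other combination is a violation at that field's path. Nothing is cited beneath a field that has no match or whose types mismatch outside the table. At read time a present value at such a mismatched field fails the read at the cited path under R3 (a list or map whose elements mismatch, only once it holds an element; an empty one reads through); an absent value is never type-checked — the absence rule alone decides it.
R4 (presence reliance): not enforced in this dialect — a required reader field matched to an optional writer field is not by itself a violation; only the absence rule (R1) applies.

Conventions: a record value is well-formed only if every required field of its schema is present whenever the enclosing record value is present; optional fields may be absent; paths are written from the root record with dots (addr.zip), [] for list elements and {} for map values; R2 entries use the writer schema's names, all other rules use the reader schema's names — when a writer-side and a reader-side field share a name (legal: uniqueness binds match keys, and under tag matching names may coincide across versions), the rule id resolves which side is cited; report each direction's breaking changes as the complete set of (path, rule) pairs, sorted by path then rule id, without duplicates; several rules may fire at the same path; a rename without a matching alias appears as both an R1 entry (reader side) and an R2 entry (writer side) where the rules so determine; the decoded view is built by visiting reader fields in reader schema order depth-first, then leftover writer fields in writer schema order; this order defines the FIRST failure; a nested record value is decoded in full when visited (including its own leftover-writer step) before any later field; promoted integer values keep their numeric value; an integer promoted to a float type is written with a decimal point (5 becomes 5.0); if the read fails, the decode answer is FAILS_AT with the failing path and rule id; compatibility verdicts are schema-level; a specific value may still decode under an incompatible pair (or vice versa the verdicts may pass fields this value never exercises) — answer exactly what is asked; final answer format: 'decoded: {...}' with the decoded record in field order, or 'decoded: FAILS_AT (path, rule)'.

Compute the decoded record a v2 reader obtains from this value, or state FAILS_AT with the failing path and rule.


decoded: {"attempts": 40, "enabled": true, "weight": 0.0, "height": 3.75, "city": "kappa"}

each type pair in Invoice: writer, then reader
decoding the Invoice value with the v2 reader:
  attempts := 40 (from writer id)
  enabled := true (missing; default applied)
  weight := 0.0
  height := 3.75
  city := "kappa"
  => decoded: {"attempts": 40, "enabled": true, "weight": 0.0, "height": 3.75, "city": "kappa"}
ruling out the remaining Invoice differences:
  field weight in record Invoice: required changed to optional -> affects the rule determinations only; this particular Invoice value decodes identically
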